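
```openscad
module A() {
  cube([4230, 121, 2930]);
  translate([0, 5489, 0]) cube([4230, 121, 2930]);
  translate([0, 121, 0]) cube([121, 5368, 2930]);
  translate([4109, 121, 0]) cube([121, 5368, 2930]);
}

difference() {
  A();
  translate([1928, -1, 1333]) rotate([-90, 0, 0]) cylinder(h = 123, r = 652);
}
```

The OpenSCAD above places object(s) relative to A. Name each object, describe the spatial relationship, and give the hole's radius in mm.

A is a house frame. The house frame has a circular hole through its front wall. The hole's radius is 652 mm.

The subtracted cylinder has r = 652 mm.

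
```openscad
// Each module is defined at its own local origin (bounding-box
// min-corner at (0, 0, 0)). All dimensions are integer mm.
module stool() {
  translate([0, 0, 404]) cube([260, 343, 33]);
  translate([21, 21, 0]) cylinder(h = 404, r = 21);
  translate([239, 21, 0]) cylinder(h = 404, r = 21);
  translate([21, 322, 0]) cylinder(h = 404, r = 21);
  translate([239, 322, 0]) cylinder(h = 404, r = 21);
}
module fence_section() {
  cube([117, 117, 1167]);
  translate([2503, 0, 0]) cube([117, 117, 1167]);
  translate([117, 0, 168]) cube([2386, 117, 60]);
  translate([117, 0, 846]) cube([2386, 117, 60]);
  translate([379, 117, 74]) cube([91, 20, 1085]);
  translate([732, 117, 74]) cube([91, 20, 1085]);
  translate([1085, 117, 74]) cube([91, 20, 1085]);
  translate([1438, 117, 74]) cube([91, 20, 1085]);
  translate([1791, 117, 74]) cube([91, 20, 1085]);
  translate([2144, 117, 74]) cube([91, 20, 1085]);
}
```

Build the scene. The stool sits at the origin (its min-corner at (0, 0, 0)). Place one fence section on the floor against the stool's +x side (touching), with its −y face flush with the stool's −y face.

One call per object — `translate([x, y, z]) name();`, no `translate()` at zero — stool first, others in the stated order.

stool();
translate([260, 0, 0]) fence_section();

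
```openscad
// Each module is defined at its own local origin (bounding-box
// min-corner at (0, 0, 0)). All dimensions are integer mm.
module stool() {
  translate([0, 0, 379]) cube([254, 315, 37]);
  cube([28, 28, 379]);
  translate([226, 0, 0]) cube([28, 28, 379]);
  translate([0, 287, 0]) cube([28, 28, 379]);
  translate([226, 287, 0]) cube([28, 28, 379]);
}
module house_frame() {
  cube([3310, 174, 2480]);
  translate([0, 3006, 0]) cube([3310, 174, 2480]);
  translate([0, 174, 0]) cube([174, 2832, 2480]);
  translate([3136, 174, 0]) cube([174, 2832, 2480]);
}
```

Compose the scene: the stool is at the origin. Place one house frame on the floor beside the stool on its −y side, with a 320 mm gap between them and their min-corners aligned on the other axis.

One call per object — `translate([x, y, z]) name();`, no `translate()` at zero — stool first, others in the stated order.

stool();
translate([0, -3500, 0]) house_frame();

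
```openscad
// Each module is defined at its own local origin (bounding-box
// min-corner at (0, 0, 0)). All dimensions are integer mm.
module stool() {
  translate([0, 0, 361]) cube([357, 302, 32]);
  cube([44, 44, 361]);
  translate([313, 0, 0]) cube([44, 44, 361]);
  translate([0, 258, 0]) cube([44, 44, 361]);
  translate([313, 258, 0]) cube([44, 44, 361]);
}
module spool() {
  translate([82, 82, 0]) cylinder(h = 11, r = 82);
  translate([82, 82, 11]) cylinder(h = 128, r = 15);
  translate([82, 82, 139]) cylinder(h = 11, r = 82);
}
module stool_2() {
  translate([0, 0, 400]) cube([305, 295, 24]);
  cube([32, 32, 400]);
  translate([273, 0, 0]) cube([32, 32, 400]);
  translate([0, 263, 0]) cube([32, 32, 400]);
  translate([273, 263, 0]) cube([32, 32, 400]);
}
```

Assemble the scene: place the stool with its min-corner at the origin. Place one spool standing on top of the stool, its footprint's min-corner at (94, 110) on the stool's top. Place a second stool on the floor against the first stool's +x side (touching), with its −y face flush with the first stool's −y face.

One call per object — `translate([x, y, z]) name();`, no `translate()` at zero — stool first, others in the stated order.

stool();
translate([94, 110, 393]) spool();
translate([357, 0, 0]) stool_2();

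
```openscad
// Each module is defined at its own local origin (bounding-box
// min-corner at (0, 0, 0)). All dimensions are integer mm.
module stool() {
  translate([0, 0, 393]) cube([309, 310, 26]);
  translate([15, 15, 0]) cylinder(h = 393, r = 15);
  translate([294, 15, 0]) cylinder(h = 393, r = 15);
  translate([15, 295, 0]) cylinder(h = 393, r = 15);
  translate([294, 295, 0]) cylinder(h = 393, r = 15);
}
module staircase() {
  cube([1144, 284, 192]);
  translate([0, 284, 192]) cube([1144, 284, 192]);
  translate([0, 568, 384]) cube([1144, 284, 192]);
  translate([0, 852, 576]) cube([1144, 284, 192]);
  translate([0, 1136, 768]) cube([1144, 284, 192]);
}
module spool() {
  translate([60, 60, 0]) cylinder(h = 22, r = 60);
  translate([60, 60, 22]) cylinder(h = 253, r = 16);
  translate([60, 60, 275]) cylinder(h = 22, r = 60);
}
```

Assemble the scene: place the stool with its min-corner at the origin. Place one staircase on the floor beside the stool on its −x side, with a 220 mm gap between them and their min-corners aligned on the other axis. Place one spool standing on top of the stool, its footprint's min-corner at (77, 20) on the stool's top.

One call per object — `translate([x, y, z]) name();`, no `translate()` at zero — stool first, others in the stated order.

stool();
translate([-1364, 0, 0]) staircase();
translate([77, 20, 419]) spool();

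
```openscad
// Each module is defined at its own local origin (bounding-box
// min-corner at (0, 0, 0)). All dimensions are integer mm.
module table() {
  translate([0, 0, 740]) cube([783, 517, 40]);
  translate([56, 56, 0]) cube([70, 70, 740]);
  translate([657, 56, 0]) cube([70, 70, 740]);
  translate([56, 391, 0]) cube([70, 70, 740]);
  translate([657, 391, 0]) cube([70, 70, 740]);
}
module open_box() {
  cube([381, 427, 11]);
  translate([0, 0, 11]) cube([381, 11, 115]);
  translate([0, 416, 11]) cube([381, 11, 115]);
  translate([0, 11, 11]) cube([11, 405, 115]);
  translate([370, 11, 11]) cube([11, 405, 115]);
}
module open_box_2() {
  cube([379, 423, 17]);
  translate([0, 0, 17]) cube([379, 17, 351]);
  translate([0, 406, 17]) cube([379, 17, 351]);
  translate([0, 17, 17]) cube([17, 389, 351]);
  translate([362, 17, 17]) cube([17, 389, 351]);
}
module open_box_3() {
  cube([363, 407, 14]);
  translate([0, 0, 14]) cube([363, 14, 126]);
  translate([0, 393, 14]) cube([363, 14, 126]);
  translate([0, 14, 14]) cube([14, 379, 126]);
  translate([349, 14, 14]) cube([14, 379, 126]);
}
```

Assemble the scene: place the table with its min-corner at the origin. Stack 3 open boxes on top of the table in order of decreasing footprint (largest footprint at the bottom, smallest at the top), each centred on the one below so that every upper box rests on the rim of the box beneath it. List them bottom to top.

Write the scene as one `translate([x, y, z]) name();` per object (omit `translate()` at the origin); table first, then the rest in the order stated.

table();
translate([201, 45, 780]) open_box();
translate([202, 47, 906]) open_box_2();
translate([210, 55, 1274]) open_box_3();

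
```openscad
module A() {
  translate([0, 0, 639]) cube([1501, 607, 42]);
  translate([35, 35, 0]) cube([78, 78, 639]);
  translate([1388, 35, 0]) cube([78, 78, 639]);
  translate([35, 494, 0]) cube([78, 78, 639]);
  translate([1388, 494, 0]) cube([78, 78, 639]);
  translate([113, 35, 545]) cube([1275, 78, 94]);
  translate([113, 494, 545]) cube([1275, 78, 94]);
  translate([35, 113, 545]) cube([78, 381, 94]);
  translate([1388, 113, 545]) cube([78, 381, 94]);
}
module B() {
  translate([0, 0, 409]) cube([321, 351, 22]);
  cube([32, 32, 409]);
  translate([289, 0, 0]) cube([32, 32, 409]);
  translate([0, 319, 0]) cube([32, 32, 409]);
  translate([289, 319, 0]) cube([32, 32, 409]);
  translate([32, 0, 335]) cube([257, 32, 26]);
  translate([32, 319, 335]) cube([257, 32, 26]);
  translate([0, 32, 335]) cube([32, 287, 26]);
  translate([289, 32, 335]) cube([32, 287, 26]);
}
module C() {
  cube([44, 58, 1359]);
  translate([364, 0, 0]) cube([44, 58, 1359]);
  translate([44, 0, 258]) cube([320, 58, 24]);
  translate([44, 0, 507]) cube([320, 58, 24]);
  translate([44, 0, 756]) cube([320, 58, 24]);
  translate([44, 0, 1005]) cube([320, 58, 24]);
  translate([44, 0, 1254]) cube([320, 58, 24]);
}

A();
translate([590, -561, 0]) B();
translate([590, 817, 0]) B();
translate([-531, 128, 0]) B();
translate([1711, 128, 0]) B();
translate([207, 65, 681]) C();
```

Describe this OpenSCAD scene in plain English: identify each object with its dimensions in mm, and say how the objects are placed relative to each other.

A is a rectangular dining table. The top is 1501×607×42 mm with its upper surface at z = 681 mm. It stands on four 78×78 mm square legs, each inset 35 mm from the nearest pair of top edges, running from the floor to the underside of the top. Four apron rails, 78 mm thick and 94 mm tall, run between adjacent legs with their top edges flush with the underside of the top and their outer faces flush with the legs' outer faces.

B is a four-legged stool. The seat is a 321×351×22 mm slab whose top surface is at z = 431 mm; four square legs, each 32×32 mm in cross-section, run from the floor (z = 0) to the underside of the seat, each flush with a corner of the seat. Four stretchers, 32 mm wide and 26 mm tall, connect adjacent legs with their undersides at z = 335 mm, each running between the inner faces of the legs it joins and aligned with the legs' outer faces on the other axis.

C is a wooden ladder with two side rails of 44×58 mm section and 1359 mm height, set 408 mm apart overall. Between them run 5 rectangular rungs (58 mm deep, 24 mm thick), front faces flush with the rails' −y face. The bottom of the first rung is 258 mm above the floor and each subsequent rung is 249 mm higher than the one below.

Four stools sit around the table at the −y, +y, −x, +x sides. The ladder is on top of the table.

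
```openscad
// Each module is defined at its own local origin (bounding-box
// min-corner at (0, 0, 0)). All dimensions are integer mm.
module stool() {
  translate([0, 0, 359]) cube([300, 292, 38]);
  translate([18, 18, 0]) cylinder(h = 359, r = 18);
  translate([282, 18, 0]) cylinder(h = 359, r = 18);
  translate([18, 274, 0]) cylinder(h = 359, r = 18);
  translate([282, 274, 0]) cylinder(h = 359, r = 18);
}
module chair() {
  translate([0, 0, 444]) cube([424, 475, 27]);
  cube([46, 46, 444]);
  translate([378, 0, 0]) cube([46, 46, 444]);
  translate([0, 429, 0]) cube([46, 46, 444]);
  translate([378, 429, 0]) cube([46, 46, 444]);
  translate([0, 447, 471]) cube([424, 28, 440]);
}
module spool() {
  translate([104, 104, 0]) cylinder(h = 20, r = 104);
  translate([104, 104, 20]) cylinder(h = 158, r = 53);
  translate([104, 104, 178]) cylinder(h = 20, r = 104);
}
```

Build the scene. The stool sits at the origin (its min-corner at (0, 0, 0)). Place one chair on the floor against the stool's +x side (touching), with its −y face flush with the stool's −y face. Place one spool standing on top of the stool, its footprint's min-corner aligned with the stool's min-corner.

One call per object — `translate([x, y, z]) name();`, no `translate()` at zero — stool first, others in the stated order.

stool();
translate([300, 0, 0]) chair();
translate([0, 0, 397]) spool();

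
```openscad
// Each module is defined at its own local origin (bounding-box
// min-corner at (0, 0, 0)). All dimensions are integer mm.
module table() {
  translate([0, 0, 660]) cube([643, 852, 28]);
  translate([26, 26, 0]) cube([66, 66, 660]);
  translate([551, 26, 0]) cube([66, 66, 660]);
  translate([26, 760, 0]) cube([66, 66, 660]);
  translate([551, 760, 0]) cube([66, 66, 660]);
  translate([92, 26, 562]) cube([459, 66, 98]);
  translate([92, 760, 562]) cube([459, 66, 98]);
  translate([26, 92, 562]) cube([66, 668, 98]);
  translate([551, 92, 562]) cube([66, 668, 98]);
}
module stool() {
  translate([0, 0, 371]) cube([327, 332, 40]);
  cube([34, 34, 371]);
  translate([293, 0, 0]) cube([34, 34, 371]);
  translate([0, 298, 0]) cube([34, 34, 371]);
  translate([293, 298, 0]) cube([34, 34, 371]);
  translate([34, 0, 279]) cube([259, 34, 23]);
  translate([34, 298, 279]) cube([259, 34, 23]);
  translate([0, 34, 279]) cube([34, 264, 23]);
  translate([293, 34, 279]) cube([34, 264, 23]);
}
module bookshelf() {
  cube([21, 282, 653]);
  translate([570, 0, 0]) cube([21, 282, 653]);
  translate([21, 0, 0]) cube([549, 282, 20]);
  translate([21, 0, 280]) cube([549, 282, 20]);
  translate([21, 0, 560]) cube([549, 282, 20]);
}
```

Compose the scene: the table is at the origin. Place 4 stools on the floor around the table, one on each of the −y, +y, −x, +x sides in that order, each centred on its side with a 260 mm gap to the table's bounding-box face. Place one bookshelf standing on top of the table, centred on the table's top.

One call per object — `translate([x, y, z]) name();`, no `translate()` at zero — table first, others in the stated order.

table();
translate([158, -592, 0]) stool();
translate([158, 1112, 0]) stool();
translate([-587, 260, 0]) stool();
translate([903, 260, 0]) stool();
translate([26, 285, 688]) bookshelf();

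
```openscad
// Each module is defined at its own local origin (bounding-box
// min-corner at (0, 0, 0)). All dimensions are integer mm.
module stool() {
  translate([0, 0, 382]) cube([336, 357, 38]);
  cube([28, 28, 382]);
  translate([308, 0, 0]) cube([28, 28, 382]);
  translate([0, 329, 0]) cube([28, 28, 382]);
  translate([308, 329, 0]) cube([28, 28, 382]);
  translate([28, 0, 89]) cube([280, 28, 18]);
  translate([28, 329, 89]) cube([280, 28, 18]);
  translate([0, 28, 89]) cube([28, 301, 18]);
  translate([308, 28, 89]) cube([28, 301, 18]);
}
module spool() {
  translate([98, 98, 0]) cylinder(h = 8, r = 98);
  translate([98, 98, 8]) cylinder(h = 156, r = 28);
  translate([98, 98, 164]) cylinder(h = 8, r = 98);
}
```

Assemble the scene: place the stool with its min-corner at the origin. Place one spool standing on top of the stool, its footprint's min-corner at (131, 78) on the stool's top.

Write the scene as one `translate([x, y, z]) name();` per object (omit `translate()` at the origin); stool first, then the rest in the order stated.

stool();
translate([131, 78, 420]) spool();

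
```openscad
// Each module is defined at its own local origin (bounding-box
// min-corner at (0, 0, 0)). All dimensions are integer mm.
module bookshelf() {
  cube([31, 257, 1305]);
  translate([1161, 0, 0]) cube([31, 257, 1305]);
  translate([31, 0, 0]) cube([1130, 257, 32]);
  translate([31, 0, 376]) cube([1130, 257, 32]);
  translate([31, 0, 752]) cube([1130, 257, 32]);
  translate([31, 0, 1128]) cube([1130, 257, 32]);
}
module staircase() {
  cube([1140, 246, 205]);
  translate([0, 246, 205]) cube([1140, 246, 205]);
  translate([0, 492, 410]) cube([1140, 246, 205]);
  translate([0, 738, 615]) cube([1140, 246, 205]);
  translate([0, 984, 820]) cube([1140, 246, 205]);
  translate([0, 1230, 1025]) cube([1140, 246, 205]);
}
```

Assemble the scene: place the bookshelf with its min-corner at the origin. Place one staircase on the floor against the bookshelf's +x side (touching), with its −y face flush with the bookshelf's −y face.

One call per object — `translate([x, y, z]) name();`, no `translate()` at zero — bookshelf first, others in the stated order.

bookshelf();
translate([1192, 0, 0]) staircase();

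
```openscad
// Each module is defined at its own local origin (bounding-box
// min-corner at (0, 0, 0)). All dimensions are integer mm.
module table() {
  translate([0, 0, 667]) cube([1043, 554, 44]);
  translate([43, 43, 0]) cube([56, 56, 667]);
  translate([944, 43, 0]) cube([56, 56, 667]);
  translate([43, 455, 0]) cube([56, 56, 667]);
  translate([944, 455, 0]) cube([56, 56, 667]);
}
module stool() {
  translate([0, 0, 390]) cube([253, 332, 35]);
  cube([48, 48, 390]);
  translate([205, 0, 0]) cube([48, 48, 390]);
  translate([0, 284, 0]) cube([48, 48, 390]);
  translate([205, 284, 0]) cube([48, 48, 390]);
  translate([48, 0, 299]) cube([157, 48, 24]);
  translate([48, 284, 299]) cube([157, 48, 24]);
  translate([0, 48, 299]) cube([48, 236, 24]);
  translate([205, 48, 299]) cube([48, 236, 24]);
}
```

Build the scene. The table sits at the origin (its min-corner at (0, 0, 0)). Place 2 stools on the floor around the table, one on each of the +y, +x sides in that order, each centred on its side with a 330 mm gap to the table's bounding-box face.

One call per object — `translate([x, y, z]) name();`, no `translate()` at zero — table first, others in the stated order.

table();
translate([395, 884, 0]) stool();
translate([1373, 111, 0]) stool();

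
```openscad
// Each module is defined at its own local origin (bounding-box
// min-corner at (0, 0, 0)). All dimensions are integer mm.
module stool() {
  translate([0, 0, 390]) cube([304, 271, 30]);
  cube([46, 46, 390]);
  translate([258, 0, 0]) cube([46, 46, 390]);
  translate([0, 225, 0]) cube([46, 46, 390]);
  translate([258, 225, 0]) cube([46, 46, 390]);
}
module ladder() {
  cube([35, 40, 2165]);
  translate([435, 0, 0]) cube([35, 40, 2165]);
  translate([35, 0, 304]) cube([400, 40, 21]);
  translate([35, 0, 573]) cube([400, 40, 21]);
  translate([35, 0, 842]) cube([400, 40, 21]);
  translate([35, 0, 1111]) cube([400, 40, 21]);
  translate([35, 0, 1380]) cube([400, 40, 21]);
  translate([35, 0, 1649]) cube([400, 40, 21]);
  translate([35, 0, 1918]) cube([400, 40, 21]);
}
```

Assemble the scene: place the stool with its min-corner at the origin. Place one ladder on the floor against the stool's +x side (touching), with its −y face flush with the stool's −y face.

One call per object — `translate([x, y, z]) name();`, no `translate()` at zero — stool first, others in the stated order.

stool();
translate([304, 0, 0]) ladder();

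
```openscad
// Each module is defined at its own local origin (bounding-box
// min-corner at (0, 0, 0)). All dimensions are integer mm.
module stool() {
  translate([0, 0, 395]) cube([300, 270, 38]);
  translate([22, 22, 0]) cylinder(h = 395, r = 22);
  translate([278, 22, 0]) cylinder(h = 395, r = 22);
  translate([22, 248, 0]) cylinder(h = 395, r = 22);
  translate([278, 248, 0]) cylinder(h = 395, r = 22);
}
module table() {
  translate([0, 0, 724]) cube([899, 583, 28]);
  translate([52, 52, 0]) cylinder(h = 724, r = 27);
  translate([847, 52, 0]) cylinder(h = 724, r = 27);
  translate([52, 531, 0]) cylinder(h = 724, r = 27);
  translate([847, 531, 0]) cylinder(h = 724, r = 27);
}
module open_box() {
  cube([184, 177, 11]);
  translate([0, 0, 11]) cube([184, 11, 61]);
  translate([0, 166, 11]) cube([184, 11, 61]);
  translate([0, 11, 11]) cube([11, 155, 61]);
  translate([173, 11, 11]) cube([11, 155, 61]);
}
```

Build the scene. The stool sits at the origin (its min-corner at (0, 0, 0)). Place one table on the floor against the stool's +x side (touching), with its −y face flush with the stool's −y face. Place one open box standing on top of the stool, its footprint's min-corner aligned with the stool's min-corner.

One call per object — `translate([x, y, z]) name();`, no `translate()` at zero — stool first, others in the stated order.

stool();
translate([300, 0, 0]) table();
translate([0, 0, 433]) open_box();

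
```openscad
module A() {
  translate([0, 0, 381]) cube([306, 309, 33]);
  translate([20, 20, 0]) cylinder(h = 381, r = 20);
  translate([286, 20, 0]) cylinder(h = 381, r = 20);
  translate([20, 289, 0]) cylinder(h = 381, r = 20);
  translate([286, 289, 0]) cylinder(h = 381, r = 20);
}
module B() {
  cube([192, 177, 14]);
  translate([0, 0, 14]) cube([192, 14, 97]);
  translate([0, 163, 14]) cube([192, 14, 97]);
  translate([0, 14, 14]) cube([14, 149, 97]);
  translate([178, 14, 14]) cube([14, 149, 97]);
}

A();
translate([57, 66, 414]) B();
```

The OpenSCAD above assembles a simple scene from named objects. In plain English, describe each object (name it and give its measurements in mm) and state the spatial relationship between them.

A is a four-legged stool. The seat is 306×309 mm, 33 mm thick, top at z = 414 mm. It stands on four round legs, each 40 mm in diameter, from z = 0 to the seat underside, each leg's axis is inset half a diameter from the nearest pair of seat edges (so the leg's bounding box is flush with the corner).

B is an open storage box with external size 192×177×111 mm and wall thickness 14 mm (the base is also 14 mm thick). The base covers the whole footprint; the four walls stand on the base, with the y-facing walls full-width and the x-facing walls fitting between their inner faces.

The open box is on top of the stool, centred.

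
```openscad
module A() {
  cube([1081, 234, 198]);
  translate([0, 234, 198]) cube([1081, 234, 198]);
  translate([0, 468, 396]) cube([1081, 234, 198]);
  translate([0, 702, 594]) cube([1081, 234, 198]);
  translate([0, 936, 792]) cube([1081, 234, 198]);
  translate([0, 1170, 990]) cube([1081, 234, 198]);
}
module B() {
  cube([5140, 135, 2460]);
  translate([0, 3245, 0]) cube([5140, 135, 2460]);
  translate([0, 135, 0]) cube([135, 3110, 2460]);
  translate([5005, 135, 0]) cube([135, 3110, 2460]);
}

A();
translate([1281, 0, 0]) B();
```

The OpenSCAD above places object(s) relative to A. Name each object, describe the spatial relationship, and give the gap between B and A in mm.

The house frame's nearest face is 200 mm from the staircase's +x face.

A is a staircase. B is a house frame. The house frame is on the floor beside the staircase on its +x side. The gap between the house frame and the staircase is 200 mm.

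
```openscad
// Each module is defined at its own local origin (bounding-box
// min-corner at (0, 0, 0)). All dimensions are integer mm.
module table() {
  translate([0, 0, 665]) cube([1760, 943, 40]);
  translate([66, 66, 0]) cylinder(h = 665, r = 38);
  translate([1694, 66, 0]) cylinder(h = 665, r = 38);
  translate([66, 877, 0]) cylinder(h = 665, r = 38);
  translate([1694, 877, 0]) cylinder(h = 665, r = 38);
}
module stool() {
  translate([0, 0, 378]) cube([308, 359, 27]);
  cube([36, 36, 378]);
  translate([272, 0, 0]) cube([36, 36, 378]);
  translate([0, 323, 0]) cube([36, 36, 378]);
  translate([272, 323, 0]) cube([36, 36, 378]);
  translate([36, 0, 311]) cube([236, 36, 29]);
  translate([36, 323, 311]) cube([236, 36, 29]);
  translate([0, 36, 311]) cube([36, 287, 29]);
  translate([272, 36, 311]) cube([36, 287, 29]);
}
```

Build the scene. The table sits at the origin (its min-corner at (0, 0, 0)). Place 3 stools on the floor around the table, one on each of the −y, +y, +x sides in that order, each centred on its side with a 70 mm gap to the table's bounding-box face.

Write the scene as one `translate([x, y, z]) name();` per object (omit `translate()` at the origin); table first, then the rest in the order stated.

table();
translate([726, -429, 0]) stool();
translate([726, 1013, 0]) stool();
translate([1830, 292, 0]) stool();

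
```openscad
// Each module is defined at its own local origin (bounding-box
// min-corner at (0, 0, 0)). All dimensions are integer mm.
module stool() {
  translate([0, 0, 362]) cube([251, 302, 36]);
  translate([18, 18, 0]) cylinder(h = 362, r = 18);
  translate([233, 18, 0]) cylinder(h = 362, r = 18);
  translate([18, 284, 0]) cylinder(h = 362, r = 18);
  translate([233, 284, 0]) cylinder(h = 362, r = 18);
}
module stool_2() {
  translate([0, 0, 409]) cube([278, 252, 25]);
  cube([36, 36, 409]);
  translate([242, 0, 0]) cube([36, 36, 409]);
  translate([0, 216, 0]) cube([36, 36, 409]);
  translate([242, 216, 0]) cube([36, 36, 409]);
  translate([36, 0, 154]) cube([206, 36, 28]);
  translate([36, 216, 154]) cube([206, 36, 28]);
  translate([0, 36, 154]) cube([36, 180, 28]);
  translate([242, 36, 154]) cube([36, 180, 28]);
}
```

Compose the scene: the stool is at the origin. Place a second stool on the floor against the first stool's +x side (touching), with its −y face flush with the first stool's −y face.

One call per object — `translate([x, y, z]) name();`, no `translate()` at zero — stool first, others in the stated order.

stool();
translate([251, 0, 0]) stool_2();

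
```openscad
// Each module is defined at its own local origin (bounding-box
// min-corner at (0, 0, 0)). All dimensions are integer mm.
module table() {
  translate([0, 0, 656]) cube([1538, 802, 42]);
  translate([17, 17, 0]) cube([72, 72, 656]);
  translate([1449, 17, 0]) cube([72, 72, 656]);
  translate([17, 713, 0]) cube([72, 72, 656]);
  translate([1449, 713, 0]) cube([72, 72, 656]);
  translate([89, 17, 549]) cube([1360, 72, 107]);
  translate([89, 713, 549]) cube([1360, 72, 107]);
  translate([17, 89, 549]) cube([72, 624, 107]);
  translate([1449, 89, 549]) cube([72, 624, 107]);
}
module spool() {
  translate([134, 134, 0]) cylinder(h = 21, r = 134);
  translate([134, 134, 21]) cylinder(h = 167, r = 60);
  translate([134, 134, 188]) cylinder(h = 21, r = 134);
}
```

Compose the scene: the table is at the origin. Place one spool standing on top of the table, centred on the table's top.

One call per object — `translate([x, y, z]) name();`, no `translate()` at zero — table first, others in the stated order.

table();
translate([635, 267, 698]) spool();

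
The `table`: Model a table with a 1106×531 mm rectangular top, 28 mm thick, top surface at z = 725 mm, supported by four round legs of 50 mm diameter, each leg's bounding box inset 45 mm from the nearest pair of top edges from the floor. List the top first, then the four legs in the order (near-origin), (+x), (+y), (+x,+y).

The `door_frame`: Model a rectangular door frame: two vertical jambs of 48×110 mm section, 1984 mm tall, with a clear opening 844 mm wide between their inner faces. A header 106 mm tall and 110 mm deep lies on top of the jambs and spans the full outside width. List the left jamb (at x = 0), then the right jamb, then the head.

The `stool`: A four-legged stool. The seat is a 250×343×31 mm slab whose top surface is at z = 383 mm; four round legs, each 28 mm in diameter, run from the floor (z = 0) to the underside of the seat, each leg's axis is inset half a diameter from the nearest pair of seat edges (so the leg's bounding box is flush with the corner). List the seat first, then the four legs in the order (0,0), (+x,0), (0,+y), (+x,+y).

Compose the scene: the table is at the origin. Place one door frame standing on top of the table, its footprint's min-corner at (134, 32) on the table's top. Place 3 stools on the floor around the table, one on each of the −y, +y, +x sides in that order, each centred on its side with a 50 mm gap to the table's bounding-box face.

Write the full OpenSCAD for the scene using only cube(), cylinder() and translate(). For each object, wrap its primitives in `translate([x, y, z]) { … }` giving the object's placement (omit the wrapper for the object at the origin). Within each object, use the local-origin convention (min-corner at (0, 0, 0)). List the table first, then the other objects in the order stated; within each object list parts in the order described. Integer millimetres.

translate([0, 0, 697]) cube([1106, 531, 28]);
translate([70, 70, 0]) cylinder(h = 697, r = 25);
translate([1036, 70, 0]) cylinder(h = 697, r = 25);
translate([70, 461, 0]) cylinder(h = 697, r = 25);
translate([1036, 461, 0]) cylinder(h = 697, r = 25);
translate([134, 32, 725]) {
  cube([48, 110, 1984]);
  translate([892, 0, 0]) cube([48, 110, 1984]);
  translate([0, 0, 1984]) cube([940, 110, 106]);
}
translate([428, -393, 0]) {
  translate([0, 0, 352]) cube([250, 343, 31]);
  translate([14, 14, 0]) cylinder(h = 352, r = 14);
  translate([236, 14, 0]) cylinder(h = 352, r = 14);
  translate([14, 329, 0]) cylinder(h = 352, r = 14);
  translate([236, 329, 0]) cylinder(h = 352, r = 14);
}
translate([428, 581, 0]) {
  translate([0, 0, 352]) cube([250, 343, 31]);
  translate([14, 14, 0]) cylinder(h = 352, r = 14);
  translate([236, 14, 0]) cylinder(h = 352, r = 14);
  translate([14, 329, 0]) cylinder(h = 352, r = 14);
  translate([236, 329, 0]) cylinder(h = 352, r = 14);
}
translate([1156, 94, 0]) {
  translate([0, 0, 352]) cube([250, 343, 31]);
  translate([14, 14, 0]) cylinder(h = 352, r = 14);
  translate([236, 14, 0]) cylinder(h = 352, r = 14);
  translate([14, 329, 0]) cylinder(h = 352, r = 14);
  translate([236, 329, 0]) cylinder(h = 352, r = 14);
}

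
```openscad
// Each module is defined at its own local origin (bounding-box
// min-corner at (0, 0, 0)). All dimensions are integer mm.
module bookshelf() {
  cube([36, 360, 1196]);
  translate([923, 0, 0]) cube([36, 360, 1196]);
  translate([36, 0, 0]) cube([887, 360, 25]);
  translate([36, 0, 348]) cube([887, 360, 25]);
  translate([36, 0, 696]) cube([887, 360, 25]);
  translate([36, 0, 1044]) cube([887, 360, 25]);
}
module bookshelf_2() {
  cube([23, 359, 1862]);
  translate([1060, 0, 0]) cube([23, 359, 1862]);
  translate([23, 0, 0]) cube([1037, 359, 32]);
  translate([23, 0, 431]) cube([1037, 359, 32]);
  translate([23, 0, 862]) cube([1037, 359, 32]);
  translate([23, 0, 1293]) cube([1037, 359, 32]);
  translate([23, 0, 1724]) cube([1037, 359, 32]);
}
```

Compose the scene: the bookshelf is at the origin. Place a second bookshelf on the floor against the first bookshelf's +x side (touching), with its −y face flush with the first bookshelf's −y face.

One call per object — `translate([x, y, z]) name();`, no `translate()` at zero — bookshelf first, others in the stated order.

bookshelf();
translate([959, 0, 0]) bookshelf_2();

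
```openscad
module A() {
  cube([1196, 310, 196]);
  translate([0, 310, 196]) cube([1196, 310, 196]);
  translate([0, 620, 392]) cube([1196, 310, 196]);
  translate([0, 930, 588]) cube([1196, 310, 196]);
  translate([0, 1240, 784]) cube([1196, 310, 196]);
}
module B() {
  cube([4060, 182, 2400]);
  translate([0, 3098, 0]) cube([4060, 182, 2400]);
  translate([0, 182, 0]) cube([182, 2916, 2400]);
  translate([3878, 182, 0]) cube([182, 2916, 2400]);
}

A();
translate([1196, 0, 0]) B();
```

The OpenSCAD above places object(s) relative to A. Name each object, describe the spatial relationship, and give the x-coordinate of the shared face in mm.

The staircase's +x face and the house frame's −x face are both at x = 1196 mm.

A is a staircase. B is a house frame. The house frame is against the staircase's +x side, with their −y faces flush. The x-coordinate of the shared face is 1196 mm.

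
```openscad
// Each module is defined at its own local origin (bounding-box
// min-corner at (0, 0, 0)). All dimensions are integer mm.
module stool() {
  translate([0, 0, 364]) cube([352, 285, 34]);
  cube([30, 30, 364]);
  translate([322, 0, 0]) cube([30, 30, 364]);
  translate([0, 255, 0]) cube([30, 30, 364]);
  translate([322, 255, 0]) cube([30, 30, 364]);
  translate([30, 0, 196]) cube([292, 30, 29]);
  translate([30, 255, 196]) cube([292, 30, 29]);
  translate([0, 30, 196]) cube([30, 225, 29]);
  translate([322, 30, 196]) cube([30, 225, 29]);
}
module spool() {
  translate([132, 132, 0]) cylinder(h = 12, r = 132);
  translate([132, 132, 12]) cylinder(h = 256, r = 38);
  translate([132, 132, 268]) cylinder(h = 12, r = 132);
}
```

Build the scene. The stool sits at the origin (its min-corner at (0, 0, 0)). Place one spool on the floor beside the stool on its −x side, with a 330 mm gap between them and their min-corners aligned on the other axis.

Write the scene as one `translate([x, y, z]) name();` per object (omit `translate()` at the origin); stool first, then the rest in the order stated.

stool();
translate([-594, 0, 0]) spool();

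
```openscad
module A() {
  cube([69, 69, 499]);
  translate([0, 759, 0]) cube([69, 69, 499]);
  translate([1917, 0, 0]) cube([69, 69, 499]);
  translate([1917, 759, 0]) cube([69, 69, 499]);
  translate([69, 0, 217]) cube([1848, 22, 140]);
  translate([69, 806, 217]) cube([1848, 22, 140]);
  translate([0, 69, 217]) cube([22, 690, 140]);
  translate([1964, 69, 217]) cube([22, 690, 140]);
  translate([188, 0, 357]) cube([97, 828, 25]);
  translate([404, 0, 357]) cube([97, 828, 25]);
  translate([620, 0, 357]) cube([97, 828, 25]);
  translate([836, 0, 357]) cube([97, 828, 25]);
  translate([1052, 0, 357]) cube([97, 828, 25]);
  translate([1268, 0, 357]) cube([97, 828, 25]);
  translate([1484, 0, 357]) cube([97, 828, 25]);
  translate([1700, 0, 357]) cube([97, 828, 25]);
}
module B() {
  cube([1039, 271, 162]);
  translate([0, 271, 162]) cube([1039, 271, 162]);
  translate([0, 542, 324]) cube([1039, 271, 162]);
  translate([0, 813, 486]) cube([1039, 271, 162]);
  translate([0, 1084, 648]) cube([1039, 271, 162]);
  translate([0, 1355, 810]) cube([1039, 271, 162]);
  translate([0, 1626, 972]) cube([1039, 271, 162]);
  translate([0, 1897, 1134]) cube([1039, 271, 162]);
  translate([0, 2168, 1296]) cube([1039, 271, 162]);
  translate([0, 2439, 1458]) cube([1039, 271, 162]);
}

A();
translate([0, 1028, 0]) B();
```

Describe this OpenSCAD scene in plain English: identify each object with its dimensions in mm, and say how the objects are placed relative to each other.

A is a bed frame 1986 mm long (x) by 828 mm wide (y). Four 69×69 mm corner posts, 499 mm tall, at the corners of the footprint. Four rails of 22 mm thickness and 140 mm height run between adjacent posts with their undersides at z = 217 mm, their outer faces flush with the outside of the frame (the two x-running rails run between the posts' inner faces; the two y-running rails run between the posts' inner faces). 8 slats, each 97 mm wide (x) and 25 mm thick, lie across the top of the two x-running rails, running the full 828 mm width of the frame in y; the slats are evenly spaced along x between the inner faces of the end posts with equal gaps (rounded down to the nearest mm) at the −x end and between each pair — any rounding remainder accumulates at the +x end.

B is a run of 10 identical solid stair steps. Each tread is 1039×271 mm and each step block is 162 mm high. Step 1 rests on the floor; step k is offset from step 1 by (k−1)×271 mm in y and (k−1)×162 mm in z.

The staircase is on the floor beside the bed frame on its +y side.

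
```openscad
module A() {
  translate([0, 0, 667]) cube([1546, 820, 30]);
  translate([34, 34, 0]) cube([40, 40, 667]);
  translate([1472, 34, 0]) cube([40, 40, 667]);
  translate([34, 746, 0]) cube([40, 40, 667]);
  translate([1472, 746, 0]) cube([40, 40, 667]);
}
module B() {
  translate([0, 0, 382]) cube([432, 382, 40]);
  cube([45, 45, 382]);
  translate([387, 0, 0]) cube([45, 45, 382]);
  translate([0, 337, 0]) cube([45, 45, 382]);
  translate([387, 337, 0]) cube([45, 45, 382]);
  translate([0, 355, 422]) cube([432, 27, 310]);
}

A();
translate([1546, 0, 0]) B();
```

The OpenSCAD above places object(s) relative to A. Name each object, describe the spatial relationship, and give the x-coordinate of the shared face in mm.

The table's +x face and the chair's −x face are both at x = 1546 mm.

A is a table. B is a chair. The chair is against the table's +x side, with their −y faces flush. The x-coordinate of the shared face is 1546 mm.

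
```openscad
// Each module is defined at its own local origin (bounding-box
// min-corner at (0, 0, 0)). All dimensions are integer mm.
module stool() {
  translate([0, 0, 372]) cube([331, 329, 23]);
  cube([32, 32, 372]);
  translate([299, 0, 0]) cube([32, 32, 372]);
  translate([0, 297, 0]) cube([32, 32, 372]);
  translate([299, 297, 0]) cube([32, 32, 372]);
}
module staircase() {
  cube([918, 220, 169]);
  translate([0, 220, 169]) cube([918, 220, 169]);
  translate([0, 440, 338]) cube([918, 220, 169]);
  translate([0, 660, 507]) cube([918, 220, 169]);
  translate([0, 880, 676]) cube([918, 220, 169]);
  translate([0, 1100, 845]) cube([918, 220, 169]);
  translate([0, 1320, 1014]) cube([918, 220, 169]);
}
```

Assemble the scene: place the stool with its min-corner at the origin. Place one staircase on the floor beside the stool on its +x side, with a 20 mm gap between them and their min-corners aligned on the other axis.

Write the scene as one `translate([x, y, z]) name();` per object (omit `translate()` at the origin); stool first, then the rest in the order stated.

stool();
translate([351, 0, 0]) staircase();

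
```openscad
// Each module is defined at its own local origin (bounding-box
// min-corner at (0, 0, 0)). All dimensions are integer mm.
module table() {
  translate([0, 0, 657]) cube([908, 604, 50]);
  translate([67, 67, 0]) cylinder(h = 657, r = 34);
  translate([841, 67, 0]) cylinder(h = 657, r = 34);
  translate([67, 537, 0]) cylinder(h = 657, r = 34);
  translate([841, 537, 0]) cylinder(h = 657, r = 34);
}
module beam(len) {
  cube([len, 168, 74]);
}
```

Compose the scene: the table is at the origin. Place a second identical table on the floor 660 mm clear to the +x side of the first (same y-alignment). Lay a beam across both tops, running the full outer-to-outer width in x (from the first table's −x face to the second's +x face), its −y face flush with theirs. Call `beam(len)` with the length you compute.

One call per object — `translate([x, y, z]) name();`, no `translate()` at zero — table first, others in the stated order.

table();
translate([1568, 0, 0]) table();
translate([0, 0, 707]) beam(2476);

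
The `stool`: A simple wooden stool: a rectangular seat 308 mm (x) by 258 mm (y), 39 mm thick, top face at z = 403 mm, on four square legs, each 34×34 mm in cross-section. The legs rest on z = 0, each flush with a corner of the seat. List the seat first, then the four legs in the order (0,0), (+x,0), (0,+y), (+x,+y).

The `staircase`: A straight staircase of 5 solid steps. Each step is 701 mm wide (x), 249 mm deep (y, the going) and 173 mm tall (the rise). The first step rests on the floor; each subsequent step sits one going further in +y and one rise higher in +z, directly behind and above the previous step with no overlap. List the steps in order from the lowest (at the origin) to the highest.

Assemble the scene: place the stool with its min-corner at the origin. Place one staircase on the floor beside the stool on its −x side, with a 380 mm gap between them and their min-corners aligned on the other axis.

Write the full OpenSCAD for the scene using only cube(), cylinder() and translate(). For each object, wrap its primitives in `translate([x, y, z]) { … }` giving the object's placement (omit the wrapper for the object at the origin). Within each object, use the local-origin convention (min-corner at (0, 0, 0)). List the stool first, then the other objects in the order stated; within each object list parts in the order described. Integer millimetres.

translate([0, 0, 364]) cube([308, 258, 39]);
cube([34, 34, 364]);
translate([274, 0, 0]) cube([34, 34, 364]);
translate([0, 224, 0]) cube([34, 34, 364]);
translate([274, 224, 0]) cube([34, 34, 364]);
translate([-1081, 0, 0]) {
  cube([701, 249, 173]);
  translate([0, 249, 173]) cube([701, 249, 173]);
  translate([0, 498, 346]) cube([701, 249, 173]);
  translate([0, 747, 519]) cube([701, 249, 173]);
  translate([0, 996, 692]) cube([701, 249, 173]);
}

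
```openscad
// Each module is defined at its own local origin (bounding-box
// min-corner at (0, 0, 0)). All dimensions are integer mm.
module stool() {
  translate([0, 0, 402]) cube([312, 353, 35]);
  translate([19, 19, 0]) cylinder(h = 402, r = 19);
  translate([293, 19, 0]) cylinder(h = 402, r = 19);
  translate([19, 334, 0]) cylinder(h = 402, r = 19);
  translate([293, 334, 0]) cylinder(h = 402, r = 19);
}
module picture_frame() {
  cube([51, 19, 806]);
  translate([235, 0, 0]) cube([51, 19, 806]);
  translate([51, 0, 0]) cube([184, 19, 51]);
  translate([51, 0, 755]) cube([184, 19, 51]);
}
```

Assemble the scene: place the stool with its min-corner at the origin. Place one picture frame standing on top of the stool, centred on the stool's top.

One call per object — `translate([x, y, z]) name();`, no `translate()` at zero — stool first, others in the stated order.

stool();
translate([13, 167, 437]) picture_frame();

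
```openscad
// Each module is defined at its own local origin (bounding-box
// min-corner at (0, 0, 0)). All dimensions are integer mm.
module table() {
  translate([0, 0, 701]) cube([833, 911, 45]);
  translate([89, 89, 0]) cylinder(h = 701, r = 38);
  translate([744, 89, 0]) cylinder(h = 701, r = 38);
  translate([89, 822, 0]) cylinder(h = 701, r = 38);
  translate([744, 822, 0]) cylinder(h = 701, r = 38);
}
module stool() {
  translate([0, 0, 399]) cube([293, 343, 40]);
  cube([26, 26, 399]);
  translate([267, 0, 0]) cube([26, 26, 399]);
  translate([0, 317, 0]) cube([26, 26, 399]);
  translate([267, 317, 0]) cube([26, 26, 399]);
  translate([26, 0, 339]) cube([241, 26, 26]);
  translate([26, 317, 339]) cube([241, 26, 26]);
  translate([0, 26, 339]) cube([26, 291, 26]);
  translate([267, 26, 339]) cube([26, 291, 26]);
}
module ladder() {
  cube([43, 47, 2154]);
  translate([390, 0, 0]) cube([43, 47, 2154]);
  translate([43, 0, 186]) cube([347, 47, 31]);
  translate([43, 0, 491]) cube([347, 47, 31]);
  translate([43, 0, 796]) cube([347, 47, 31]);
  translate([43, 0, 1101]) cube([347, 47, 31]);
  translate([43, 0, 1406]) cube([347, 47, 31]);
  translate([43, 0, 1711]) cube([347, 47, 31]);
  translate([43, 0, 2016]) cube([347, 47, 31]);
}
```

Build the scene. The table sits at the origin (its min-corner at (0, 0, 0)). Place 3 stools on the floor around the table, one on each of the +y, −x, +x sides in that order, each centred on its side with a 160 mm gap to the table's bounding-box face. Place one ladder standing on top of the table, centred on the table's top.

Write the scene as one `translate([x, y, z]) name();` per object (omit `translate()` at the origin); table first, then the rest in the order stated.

table();
translate([270, 1071, 0]) stool();
translate([-453, 284, 0]) stool();
translate([993, 284, 0]) stool();
translate([200, 432, 746]) ladder();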